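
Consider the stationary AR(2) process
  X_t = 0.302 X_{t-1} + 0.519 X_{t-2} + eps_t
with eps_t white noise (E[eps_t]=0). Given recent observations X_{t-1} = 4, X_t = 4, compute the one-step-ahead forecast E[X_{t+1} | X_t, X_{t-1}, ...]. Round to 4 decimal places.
E[X_{t+1} \mid \mathcal F_t] = 3.2840

For an AR(p) model X_t = c + sum_i phi_i X_{t-i} + eps_t, the
one-step-ahead conditional mean is
  E[X_{t+1} | X_t, ...] = c + sum_i phi_i X_{t+1-i}.
Substitute known values:
  E[X_{t+1} | ...] = (0.302) * (4) + (0.519) * (4)
                   = 3.2840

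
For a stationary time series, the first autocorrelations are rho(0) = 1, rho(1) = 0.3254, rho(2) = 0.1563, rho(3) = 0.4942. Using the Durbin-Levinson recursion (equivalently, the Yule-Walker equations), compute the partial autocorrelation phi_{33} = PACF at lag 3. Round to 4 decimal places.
\phi_{33} = 0.4801

The PACF at lag k is phi_{kk}, the last component of the solution
to the Yule-Walker system G_k phi = r_k where
  (G_k)_{ij} = rho(|i - j|), (r_k)_i = rho(i), i,j = 1..k.
Equivalently, Durbin-Levinson gives phi_{kk} iteratively:
  phi_{11} = rho(1)
  phi_{kk} = [rho(k) - sum_{j=1..k-1} phi_{k-1,j} rho(k-j)]
            / [1 - sum_{j=1..k-1} phi_{k-1,j} rho(j)],
  phi_{k,j} = phi_{k-1,j} - phi_{kk} phi_{k-1,k-j},  j = 1..k-1.
Step k = 1:
  phi_11 = rho(1) = 0.3254.
Step k = 2:
  phi_22 = [rho(2) - phi_11 rho(1)] / [1 - phi_11 rho(1)] = [0.1563 - (0.3254)(0.3254)] / [1 - (0.3254)(0.3254)]
         = 0.05041484 / 0.89411484 = 0.056385.
  Update: phi_21 = phi_11 - phi_22 phi_11 = 0.3254 - (0.056385)(0.3254) = 0.307052.
Step k = 3:
  phi_33 = [rho(3) - phi_21 rho(2) - phi_22 rho(1)] / [1 - phi_21 rho(1) - phi_22 rho(2)]
    numerator   = 0.4942 - (0.307052)(0.1563) - (0.056385)(0.3254) = 0.42785999
    denominator = 1 - (0.307052)(0.3254) - (0.056385)(0.1563) = 0.89127219
  phi_33 = 0.42785999 / 0.89127219 = 0.4801.
Therefore phi_{33} = 0.4801.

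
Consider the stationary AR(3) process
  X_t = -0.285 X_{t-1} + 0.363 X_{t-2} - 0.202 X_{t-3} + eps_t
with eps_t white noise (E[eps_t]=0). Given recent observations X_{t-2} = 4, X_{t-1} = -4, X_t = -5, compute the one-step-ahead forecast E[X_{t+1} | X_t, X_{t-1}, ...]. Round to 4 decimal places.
E[X_{t+1} \mid \mathcal F_t] = -0.8350

For an AR(p) model X_t = c + sum_i phi_i X_{t-i} + eps_t, the
one-step-ahead conditional mean is
  E[X_{t+1} | X_t, ...] = c + sum_i phi_i X_{t+1-i}.
Substitute known values:
  E[X_{t+1} | ...] = (-0.285) * (-5) + (0.363) * (-4) + (-0.202) * (4)
                   = -0.8350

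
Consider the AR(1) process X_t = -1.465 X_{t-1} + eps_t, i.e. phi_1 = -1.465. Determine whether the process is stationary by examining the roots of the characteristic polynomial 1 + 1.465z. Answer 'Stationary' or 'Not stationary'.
\text{Not stationary}

The AR(p) characteristic polynomial is P(z) = 1 + 1.465z.
Stationarity requires all roots to lie outside the unit circle, i.e. |z| > 1 for every root.
This is linear in z: 1 + (1.465) z = 0  =>  z = -1/(1.465) = -0.682594,  |z| = 0.682594.
Moduli of all roots: 0.6826.
All moduli strictly greater than 1? No.
Verdict: Not stationary.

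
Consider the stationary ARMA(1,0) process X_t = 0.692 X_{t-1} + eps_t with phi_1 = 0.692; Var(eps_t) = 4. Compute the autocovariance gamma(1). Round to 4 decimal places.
\gamma(1) = 5.3115

Multiply the model equation by X_{t-k} and take expectations. With theta_0 = psi_0 = 1 and psi_j the MA(infinity) weights, this gives
  gamma(k) - sum_i phi_i gamma(k-i) = c_k,
  c_k = sigma^2 * sum_{j=k..q} theta_j psi_{j-k}   (c_k = 0 for k > q),
using gamma(-m) = gamma(m).
Pure AR (q = 0): c_0 = sigma^2 = 4, c_k = 0 for k >= 1.
Equations for k = 0 and k = 1 (AR order 1):
  gamma(0) = phi_1 gamma(1) + c_0
  gamma(1) = phi_1 gamma(0) + c_1
Substituting the second into the first: gamma(0) (1 - phi_1^2) = c_0 + phi_1 c_1, so
  gamma(0) = c_0 / (1 - phi_1^2) = 4 / (1 - (0.692)^2) = 4 / 0.521136 = 7.67554.
  gamma(1) = phi_1 gamma(0) = (0.692)(7.67554) = 5.311473.
Therefore gamma(1) = 5.3115 (to 4 decimal places).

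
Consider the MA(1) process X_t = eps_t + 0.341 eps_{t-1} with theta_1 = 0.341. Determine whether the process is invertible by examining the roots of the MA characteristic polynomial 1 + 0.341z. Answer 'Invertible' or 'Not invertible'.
\text{Invertible}

The MA(q) characteristic polynomial is P(z) = 1 + 0.341z.
Invertibility requires all roots to lie outside the unit circle, i.e. |z| > 1 for every root.
This is linear in z: 1 + (0.341) z = 0  =>  z = -1/(0.341) = -2.932551,  |z| = 2.932551.
Moduli of all roots: 2.9326.
All moduli strictly greater than 1? Yes.
Verdict: Invertible.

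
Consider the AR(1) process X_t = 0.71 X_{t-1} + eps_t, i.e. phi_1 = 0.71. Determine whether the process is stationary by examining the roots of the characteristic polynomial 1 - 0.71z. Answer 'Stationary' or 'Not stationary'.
\text{Stationary}

The AR(p) characteristic polynomial is P(z) = 1 - 0.71z.
Stationarity requires all roots to lie outside the unit circle, i.e. |z| > 1 for every root.
This is linear in z: 1 + (-0.71) z = 0  =>  z = -1/(-0.71) = 1.408451,  |z| = 1.408451.
Moduli of all roots: 1.4085.
All moduli strictly greater than 1? Yes.
Verdict: Stationary.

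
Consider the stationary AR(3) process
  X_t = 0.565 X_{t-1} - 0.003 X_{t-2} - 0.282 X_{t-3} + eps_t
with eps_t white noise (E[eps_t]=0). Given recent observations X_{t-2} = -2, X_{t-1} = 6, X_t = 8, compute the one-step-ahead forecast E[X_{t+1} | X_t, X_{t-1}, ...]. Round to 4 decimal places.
E[X_{t+1} \mid \mathcal F_t] = 5.0660

For an AR(p) model X_t = c + sum_i phi_i X_{t-i} + eps_t, the
one-step-ahead conditional mean is
  E[X_{t+1} | X_t, ...] = c + sum_i phi_i X_{t+1-i}.
Substitute known values:
  E[X_{t+1} | ...] = (0.565) * (8) + (-0.003) * (6) + (-0.282) * (-2)
                   = 5.0660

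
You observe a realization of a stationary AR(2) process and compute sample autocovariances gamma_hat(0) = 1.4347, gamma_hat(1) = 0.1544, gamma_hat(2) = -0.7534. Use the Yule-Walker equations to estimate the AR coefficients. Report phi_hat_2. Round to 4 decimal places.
\hat\phi_{2} = -0.5430

The Yule-Walker equations for an AR(p) process read, in matrix form,
  Gamma_p phi = r_p,   with   (Gamma_p)_{ij} = gamma(|i - j|),
                       (r_p)_i = gamma(i),   i,j = 1..p.
Substitute the sample gammas (Toeplitz matrix and right-hand side of size 2):
  Gamma_p = [[1.4347, 0.1544], [0.1544, 1.4347]]
  r_p     = [0.1544, -0.7534]
Written out:
  1.4347 phi_1 + 0.1544 phi_2 = 0.1544
  0.1544 phi_1 + 1.4347 phi_2 = -0.7534
Solve by Cramer's rule:
  det = gamma(0)^2 - gamma(1)^2 = (1.4347)^2 - (0.1544)^2 = 2.05836409 - 0.02383936 = 2.03452473
  phi_hat_1 = [gamma(1) gamma(0) - gamma(1) gamma(2)] / det = [(0.1544)(1.4347) - (0.1544)(-0.7534)] / 2.03452473 = 0.33784264 / 2.03452473 = 0.1661
  phi_hat_2 = [gamma(0) gamma(2) - gamma(1)^2] / det = [(1.4347)(-0.7534) - (0.1544)^2] / 2.03452473 = -1.10474234 / 2.03452473 = -0.543
So phi_hat = [0.1661, -0.5430].
Therefore phi_hat_2 = -0.5430.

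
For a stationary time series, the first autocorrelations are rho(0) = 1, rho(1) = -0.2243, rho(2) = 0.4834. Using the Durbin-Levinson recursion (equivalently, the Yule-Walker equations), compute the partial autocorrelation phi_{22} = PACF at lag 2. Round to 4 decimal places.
\phi_{22} = 0.4560

The PACF at lag k is phi_{kk}, the last component of the solution
to the Yule-Walker system G_k phi = r_k where
  (G_k)_{ij} = rho(|i - j|), (r_k)_i = rho(i), i,j = 1..k.
Equivalently, Durbin-Levinson gives phi_{kk} iteratively:
  phi_{11} = rho(1)
  phi_{kk} = [rho(k) - sum_{j=1..k-1} phi_{k-1,j} rho(k-j)]
            / [1 - sum_{j=1..k-1} phi_{k-1,j} rho(j)],
  phi_{k,j} = phi_{k-1,j} - phi_{kk} phi_{k-1,k-j},  j = 1..k-1.
Step k = 1:
  phi_11 = rho(1) = -0.2243.
Step k = 2:
  phi_22 = [rho(2) - phi_11 rho(1)] / [1 - phi_11 rho(1)] = [0.4834 - (-0.2243)(-0.2243)] / [1 - (-0.2243)(-0.2243)]
         = 0.43308951 / 0.94968951 = 0.456.
Therefore phi_{22} = 0.4560.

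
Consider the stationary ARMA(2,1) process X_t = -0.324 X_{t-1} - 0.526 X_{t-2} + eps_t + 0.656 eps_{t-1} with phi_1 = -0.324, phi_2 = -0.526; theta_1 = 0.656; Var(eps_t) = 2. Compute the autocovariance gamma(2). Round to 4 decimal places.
\gamma(2) = -1.8034

Multiply the model equation by X_{t-k} and take expectations. With theta_0 = psi_0 = 1 and psi_j the MA(infinity) weights, this gives
  gamma(k) - sum_i phi_i gamma(k-i) = c_k,
  c_k = sigma^2 * sum_{j=k..q} theta_j psi_{j-k}   (c_k = 0 for k > q),
using gamma(-m) = gamma(m).
psi-weights needed (psi_j = theta_j + sum_i phi_i psi_{j-i}):
  psi_1 = theta_1 + phi_1 = 0.656 + (-0.324) = 0.332
Right-hand sides:
  c_0 = sigma^2 (1 + theta_1 psi_1) = 2 * (1 + (0.656)(0.332)) = 2 * 1.217792 = 2.435584
  c_1 = sigma^2 theta_1 = 2 * (0.656) = 1.312
  c_2 = 0
Equations for k = 0, 1, 2 (AR order 2, c_2 = 0):
  (E0) gamma(0) = phi_1 gamma(1) + phi_2 gamma(2) + c_0
  (E1) gamma(1) = phi_1 gamma(0) + phi_2 gamma(1) + c_1
  (E2) gamma(2) = phi_1 gamma(1) + phi_2 gamma(0)
From (E1): gamma(1) = A gamma(0) + B with
  A = phi_1 / (1 - phi_2) = -0.324 / 1.526 = -0.21232,   B = c_1 / (1 - phi_2) = 1.312 / 1.526 = 0.859764.
Insert (E2) into (E0): gamma(0) (1 - phi_2^2) = phi_1 (1 + phi_2) gamma(1) + c_0.
  phi_1 (1 + phi_2) = (-0.324)(0.474) = -0.153576,   1 - phi_2^2 = 0.723324.
Replace gamma(1) by A gamma(0) + B and collect gamma(0):
  gamma(0) [0.723324 - (-0.153576)(-0.21232)] = (-0.153576)(0.859764) + 2.435584
  gamma(0) * 0.690717 = 2.303545
  gamma(0) = 2.303545 / 0.690717 = 3.335006.
  gamma(1) = A gamma(0) + B = (-0.21232)(3.335006) + (0.859764) = 0.151676.
  gamma(2) = phi_1 gamma(1) + phi_2 gamma(0) = (-0.324)(0.151676) + (-0.526)(3.335006) = -1.803356.
Therefore gamma(2) = -1.8034 (to 4 decimal places).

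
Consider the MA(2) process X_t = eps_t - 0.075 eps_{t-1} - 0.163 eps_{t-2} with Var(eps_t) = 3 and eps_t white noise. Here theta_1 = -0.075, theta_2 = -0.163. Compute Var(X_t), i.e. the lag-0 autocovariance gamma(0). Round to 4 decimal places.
\gamma(0) = 3.0966

For an MA(q) process X_t = eps_t + sum_i theta_i eps_{t-i} with
Var(eps_t) = sigma^2, the variance is
  gamma(0) = sigma^2 * (1 + sum_i theta_i^2).
  sum_i theta_i^2 = (-0.075)^2 + (-0.163)^2 = 0.005625 + 0.026569 = 0.032194.
  gamma(0) = 3 * (1 + 0.032194) = 3 * 1.032194 = 3.096582, which rounds to 3.0966.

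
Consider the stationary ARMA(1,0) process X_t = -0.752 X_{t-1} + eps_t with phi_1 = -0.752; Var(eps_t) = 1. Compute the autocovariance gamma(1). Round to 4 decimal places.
\gamma(1) = -1.7307

Multiply the model equation by X_{t-k} and take expectations. With theta_0 = psi_0 = 1 and psi_j the MA(infinity) weights, this gives
  gamma(k) - sum_i phi_i gamma(k-i) = c_k,
  c_k = sigma^2 * sum_{j=k..q} theta_j psi_{j-k}   (c_k = 0 for k > q),
using gamma(-m) = gamma(m).
Pure AR (q = 0): c_0 = sigma^2 = 1, c_k = 0 for k >= 1.
Equations for k = 0 and k = 1 (AR order 1):
  gamma(0) = phi_1 gamma(1) + c_0
  gamma(1) = phi_1 gamma(0) + c_1
Substituting the second into the first: gamma(0) (1 - phi_1^2) = c_0 + phi_1 c_1, so
  gamma(0) = c_0 / (1 - phi_1^2) = 1 / (1 - (-0.752)^2) = 1 / 0.434496 = 2.301517.
  gamma(1) = phi_1 gamma(0) = (-0.752)(2.301517) = -1.730741.
Therefore gamma(1) = -1.7307 (to 4 decimal places).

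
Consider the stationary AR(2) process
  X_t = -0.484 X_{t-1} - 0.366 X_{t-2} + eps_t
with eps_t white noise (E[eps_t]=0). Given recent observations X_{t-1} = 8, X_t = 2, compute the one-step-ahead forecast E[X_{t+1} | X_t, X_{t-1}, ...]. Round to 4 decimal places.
E[X_{t+1} \mid \mathcal F_t] = -3.8960

For an AR(p) model X_t = c + sum_i phi_i X_{t-i} + eps_t, the
one-step-ahead conditional mean is
  E[X_{t+1} | X_t, ...] = c + sum_i phi_i X_{t+1-i}.
Substitute known values:
  E[X_{t+1} | ...] = (-0.484) * (2) + (-0.366) * (8)
                   = -3.8960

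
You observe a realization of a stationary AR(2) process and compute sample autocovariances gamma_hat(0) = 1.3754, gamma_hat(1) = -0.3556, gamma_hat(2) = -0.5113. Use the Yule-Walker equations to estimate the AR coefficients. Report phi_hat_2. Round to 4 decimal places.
\hat\phi_{2} = -0.4700

The Yule-Walker equations for an AR(p) process read, in matrix form,
  Gamma_p phi = r_p,   with   (Gamma_p)_{ij} = gamma(|i - j|),
                       (r_p)_i = gamma(i),   i,j = 1..p.
Substitute the sample gammas (Toeplitz matrix and right-hand side of size 2):
  Gamma_p = [[1.3754, -0.3556], [-0.3556, 1.3754]]
  r_p     = [-0.3556, -0.5113]
Written out:
  1.3754 phi_1 - 0.3556 phi_2 = -0.3556
  -0.3556 phi_1 + 1.3754 phi_2 = -0.5113
Solve by Cramer's rule:
  det = gamma(0)^2 - gamma(1)^2 = (1.3754)^2 - (-0.3556)^2 = 1.89172516 - 0.12645136 = 1.7652738
  phi_hat_1 = [gamma(1) gamma(0) - gamma(1) gamma(2)] / det = [(-0.3556)(1.3754) - (-0.3556)(-0.5113)] / 1.7652738 = -0.67091052 / 1.7652738 = -0.3801
  phi_hat_2 = [gamma(0) gamma(2) - gamma(1)^2] / det = [(1.3754)(-0.5113) - (-0.3556)^2] / 1.7652738 = -0.82969338 / 1.7652738 = -0.47
So phi_hat = [-0.3801, -0.4700].
Therefore phi_hat_2 = -0.4700.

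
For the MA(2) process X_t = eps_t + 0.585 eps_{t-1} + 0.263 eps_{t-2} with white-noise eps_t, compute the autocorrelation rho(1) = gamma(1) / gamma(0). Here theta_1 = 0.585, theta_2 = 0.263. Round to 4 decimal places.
\rho(1) = 0.5235

For an MA(q) process with theta_0 = 1, the autocovariance is
  gamma(k) = sigma^2 * sum_{i=0..q-k} theta_i * theta_{i+k},
and rho(k) = gamma(k) / gamma(0). Sigma^2 cancels.
  numerator   = (1)*(0.585) + (0.585)*(0.263) = 0.738855.
  denominator = (1)^2 + (0.585)^2 + (0.263)^2 = 1.411394.
  rho(1) = 0.738855 / 1.411394 = 0.5235.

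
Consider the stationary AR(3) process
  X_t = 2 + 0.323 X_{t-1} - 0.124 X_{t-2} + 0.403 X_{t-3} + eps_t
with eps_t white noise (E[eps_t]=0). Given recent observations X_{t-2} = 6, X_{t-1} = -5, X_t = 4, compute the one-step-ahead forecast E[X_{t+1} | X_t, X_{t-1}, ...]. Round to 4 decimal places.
E[X_{t+1} \mid \mathcal F_t] = 6.3300

For an AR(p) model X_t = c + sum_i phi_i X_{t-i} + eps_t, the
one-step-ahead conditional mean is
  E[X_{t+1} | X_t, ...] = c + sum_i phi_i X_{t+1-i}.
Substitute known values:
  E[X_{t+1} | ...] = 2 + (0.323) * (4) + (-0.124) * (-5) + (0.403) * (6)
                   = 6.3300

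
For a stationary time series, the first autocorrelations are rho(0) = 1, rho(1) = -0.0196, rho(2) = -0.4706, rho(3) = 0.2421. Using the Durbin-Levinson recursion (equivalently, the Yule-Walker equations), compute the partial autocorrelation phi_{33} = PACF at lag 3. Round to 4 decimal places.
\phi_{33} = 0.2820

The PACF at lag k is phi_{kk}, the last component of the solution
to the Yule-Walker system G_k phi = r_k where
  (G_k)_{ij} = rho(|i - j|), (r_k)_i = rho(i), i,j = 1..k.
Equivalently, Durbin-Levinson gives phi_{kk} iteratively:
  phi_{11} = rho(1)
  phi_{kk} = [rho(k) - sum_{j=1..k-1} phi_{k-1,j} rho(k-j)]
            / [1 - sum_{j=1..k-1} phi_{k-1,j} rho(j)],
  phi_{k,j} = phi_{k-1,j} - phi_{kk} phi_{k-1,k-j},  j = 1..k-1.
Step k = 1:
  phi_11 = rho(1) = -0.0196.
Step k = 2:
  phi_22 = [rho(2) - phi_11 rho(1)] / [1 - phi_11 rho(1)] = [-0.4706 - (-0.0196)(-0.0196)] / [1 - (-0.0196)(-0.0196)]
         = -0.47098416 / 0.99961584 = -0.471165.
  Update: phi_21 = phi_11 - phi_22 phi_11 = -0.0196 - (-0.471165)(-0.0196) = -0.028835.
Step k = 3:
  phi_33 = [rho(3) - phi_21 rho(2) - phi_22 rho(1)] / [1 - phi_21 rho(1) - phi_22 rho(2)]
    numerator   = 0.2421 - (-0.028835)(-0.4706) - (-0.471165)(-0.0196) = 0.21929549
    denominator = 1 - (-0.028835)(-0.0196) - (-0.471165)(-0.4706) = 0.77770451
  phi_33 = 0.21929549 / 0.77770451 = 0.282.
Therefore phi_{33} = 0.2820.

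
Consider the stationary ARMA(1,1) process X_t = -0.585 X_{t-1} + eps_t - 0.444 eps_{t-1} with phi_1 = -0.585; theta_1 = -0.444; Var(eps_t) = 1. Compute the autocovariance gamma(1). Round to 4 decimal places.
\gamma(1) = -1.9707

Multiply the model equation by X_{t-k} and take expectations. With theta_0 = psi_0 = 1 and psi_j the MA(infinity) weights, this gives
  gamma(k) - sum_i phi_i gamma(k-i) = c_k,
  c_k = sigma^2 * sum_{j=k..q} theta_j psi_{j-k}   (c_k = 0 for k > q),
using gamma(-m) = gamma(m).
psi-weights needed (psi_j = theta_j + sum_i phi_i psi_{j-i}):
  psi_1 = theta_1 + phi_1 = -0.444 + (-0.585) = -1.029
Right-hand sides:
  c_0 = sigma^2 (1 + theta_1 psi_1) = 1 * (1 + (-0.444)(-1.029)) = 1 * 1.456876 = 1.456876
  c_1 = sigma^2 theta_1 = 1 * (-0.444) = -0.444
  c_2 = 0
Equations for k = 0 and k = 1 (AR order 1):
  gamma(0) = phi_1 gamma(1) + c_0
  gamma(1) = phi_1 gamma(0) + c_1
Substituting the second into the first: gamma(0) (1 - phi_1^2) = c_0 + phi_1 c_1, so
  gamma(0) = (c_0 + phi_1 c_1) / (1 - phi_1^2) = (1.456876 + (-0.585)(-0.444)) / (1 - (-0.585)^2) = 1.716616 / 0.657775 = 2.609731.
  gamma(1) = phi_1 gamma(0) + c_1 = (-0.585)(2.609731) + (-0.444) = -1.970693.
Therefore gamma(1) = -1.9707 (to 4 decimal places).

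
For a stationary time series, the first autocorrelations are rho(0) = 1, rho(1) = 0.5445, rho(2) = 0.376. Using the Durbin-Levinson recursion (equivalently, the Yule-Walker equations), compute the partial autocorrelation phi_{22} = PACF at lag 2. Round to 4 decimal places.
\phi_{22} = 0.1130

The PACF at lag k is phi_{kk}, the last component of the solution
to the Yule-Walker system G_k phi = r_k where
  (G_k)_{ij} = rho(|i - j|), (r_k)_i = rho(i), i,j = 1..k.
Equivalently, Durbin-Levinson gives phi_{kk} iteratively:
  phi_{11} = rho(1)
  phi_{kk} = [rho(k) - sum_{j=1..k-1} phi_{k-1,j} rho(k-j)]
            / [1 - sum_{j=1..k-1} phi_{k-1,j} rho(j)],
  phi_{k,j} = phi_{k-1,j} - phi_{kk} phi_{k-1,k-j},  j = 1..k-1.
Step k = 1:
  phi_11 = rho(1) = 0.5445.
Step k = 2:
  phi_22 = [rho(2) - phi_11 rho(1)] / [1 - phi_11 rho(1)] = [0.376 - (0.5445)(0.5445)] / [1 - (0.5445)(0.5445)]
         = 0.07951975 / 0.70351975 = 0.113.
Therefore phi_{22} = 0.1130.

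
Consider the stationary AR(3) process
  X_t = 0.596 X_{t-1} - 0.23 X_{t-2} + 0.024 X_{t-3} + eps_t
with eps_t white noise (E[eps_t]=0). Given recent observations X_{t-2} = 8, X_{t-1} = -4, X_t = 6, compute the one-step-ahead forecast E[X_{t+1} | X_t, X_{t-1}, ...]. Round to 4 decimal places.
E[X_{t+1} \mid \mathcal F_t] = 4.6880

For an AR(p) model X_t = c + sum_i phi_i X_{t-i} + eps_t, the
one-step-ahead conditional mean is
  E[X_{t+1} | X_t, ...] = c + sum_i phi_i X_{t+1-i}.
Substitute known values:
  E[X_{t+1} | ...] = (0.596) * (6) + (-0.23) * (-4) + (0.024) * (8)
                   = 4.6880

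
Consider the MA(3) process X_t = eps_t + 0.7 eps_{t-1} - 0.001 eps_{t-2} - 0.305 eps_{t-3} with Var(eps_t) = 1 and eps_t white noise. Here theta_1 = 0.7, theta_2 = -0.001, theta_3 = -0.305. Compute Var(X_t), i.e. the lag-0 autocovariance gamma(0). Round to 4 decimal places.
\gamma(0) = 1.5830

For an MA(q) process X_t = eps_t + sum_i theta_i eps_{t-i} with
Var(eps_t) = sigma^2, the variance is
  gamma(0) = sigma^2 * (1 + sum_i theta_i^2).
  sum_i theta_i^2 = (0.7)^2 + (-0.001)^2 + (-0.305)^2 = 0.49 + 0.000001 + 0.093025 = 0.583026.
  gamma(0) = 1 * (1 + 0.583026) = 1 * 1.583026 = 1.583026, which rounds to 1.5830.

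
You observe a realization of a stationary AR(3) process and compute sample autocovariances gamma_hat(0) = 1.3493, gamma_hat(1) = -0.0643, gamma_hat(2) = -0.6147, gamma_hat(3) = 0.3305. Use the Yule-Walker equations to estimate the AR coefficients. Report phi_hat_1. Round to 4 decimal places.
\hat\phi_{1} = 0.0420

The Yule-Walker equations for an AR(p) process read, in matrix form,
  Gamma_p phi = r_p,   with   (Gamma_p)_{ij} = gamma(|i - j|),
                       (r_p)_i = gamma(i),   i,j = 1..p.
Substitute the sample gammas (Toeplitz matrix and right-hand side of size 3):
  Gamma_p = [[1.3493, -0.0643, -0.6147], [-0.0643, 1.3493, -0.0643], [-0.6147, -0.0643, 1.3493]]
  r_p     = [-0.0643, -0.6147, 0.3305]
Written out (R1..R3):
  (R1) 1.3493 phi_1 - 0.0643 phi_2 - 0.6147 phi_3 = -0.0643
  (R2) -0.0643 phi_1 + 1.3493 phi_2 - 0.0643 phi_3 = -0.6147
  (R3) -0.6147 phi_1 - 0.0643 phi_2 + 1.3493 phi_3 = 0.3305
Gaussian elimination:
  R2 <- R2 - (-0.0643/1.3493) R1 = R2 - (-0.047654) R1:  1.346236 phi_2 - 0.093593 phi_3 = -0.617764
  R3 <- R3 - (-0.6147/1.3493) R1 = R3 - (-0.45557) R1:  -0.093593 phi_2 + 1.069261 phi_3 = 0.301207
  R3 <- R3 - (-0.093593/1.346236) R2 = R3 - (-0.069522) R2:  1.062755 phi_3 = 0.258259
Back-substitution:
  phi_hat_3 = 0.258259 / 1.062755 = 0.243009
  phi_hat_2 = (-0.617764 - (-0.093593)(0.243009)) / 1.346236 = -0.441988
  phi_hat_1 = (-0.0643 - (-0.0643)(-0.441988) - (-0.6147)(0.243009)) / 1.3493 = 0.04199
So phi_hat = [0.0420, -0.4420, 0.2430].
Therefore phi_hat_1 = 0.0420.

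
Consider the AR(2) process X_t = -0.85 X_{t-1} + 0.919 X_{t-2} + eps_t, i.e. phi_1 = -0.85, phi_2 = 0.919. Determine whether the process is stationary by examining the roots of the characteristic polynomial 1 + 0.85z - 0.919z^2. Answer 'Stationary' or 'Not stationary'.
\text{Not stationary}

The AR(p) characteristic polynomial is P(z) = 1 + 0.85z - 0.919z^2.
Stationarity requires all roots to lie outside the unit circle, i.e. |z| > 1 for every root.
Set 1 + (0.85) z + (-0.919) z^2 = 0, i.e. a z^2 + b z + c = 0 with a = -0.919, b = 0.85, c = 1.
Discriminant D = b^2 - 4ac = (0.85)^2 - 4*(-0.919)*1 = 0.7225 - (-3.676) = 4.3985.
D >= 0, so the roots are real: z = (-b +/- sqrt(D)) / (2a) = (-0.85 +/- 2.09726) / (-1.838).
  z_1 = (-0.85 + 2.09726) / (-1.838) = -0.6786,   |z_1| = 0.6786.
  z_2 = (-0.85 - 2.09726) / (-1.838) = 1.6035,   |z_2| = 1.6035.
Moduli of all roots: 0.6786, 1.6035.
All moduli strictly greater than 1? No.
Verdict: Not stationary.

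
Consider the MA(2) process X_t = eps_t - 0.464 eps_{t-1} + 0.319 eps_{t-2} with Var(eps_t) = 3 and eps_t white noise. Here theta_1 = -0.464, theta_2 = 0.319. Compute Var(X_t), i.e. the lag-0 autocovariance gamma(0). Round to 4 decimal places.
\gamma(0) = 3.9512

For an MA(q) process X_t = eps_t + sum_i theta_i eps_{t-i} with
Var(eps_t) = sigma^2, the variance is
  gamma(0) = sigma^2 * (1 + sum_i theta_i^2).
  sum_i theta_i^2 = (-0.464)^2 + (0.319)^2 = 0.215296 + 0.101761 = 0.317057.
  gamma(0) = 3 * (1 + 0.317057) = 3 * 1.317057 = 3.951171, which rounds to 3.9512.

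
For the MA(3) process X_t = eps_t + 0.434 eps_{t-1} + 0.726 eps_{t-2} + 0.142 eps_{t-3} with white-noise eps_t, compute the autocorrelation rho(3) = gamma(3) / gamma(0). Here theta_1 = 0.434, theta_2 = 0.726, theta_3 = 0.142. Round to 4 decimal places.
\rho(3) = 0.0818

For an MA(q) process with theta_0 = 1, the autocovariance is
  gamma(k) = sigma^2 * sum_{i=0..q-k} theta_i * theta_{i+k},
and rho(k) = gamma(k) / gamma(0). Sigma^2 cancels.
  numerator   = (1)*(0.142) = 0.142.
  denominator = (1)^2 + (0.434)^2 + (0.726)^2 + (0.142)^2 = 1.735596.
  rho(3) = 0.142 / 1.735596 = 0.0818.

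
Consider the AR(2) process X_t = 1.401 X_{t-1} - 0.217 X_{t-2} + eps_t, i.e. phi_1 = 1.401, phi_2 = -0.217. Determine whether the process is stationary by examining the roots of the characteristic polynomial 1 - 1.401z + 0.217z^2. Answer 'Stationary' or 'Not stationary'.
\text{Not stationary}

The AR(p) characteristic polynomial is P(z) = 1 - 1.401z + 0.217z^2.
Stationarity requires all roots to lie outside the unit circle, i.e. |z| > 1 for every root.
Set 1 + (-1.401) z + (0.217) z^2 = 0, i.e. a z^2 + b z + c = 0 with a = 0.217, b = -1.401, c = 1.
Discriminant D = b^2 - 4ac = (-1.401)^2 - 4*(0.217)*1 = 1.962801 - (0.868) = 1.094801.
D >= 0, so the roots are real: z = (-b +/- sqrt(D)) / (2a) = (1.401 +/- 1.046327) / (0.434).
  z_1 = (1.401 + 1.046327) / (0.434) = 5.639,   |z_1| = 5.639.
  z_2 = (1.401 - 1.046327) / (0.434) = 0.8172,   |z_2| = 0.8172.
Moduli of all roots: 5.6390, 0.8172.
All moduli strictly greater than 1? No.
Verdict: Not stationary.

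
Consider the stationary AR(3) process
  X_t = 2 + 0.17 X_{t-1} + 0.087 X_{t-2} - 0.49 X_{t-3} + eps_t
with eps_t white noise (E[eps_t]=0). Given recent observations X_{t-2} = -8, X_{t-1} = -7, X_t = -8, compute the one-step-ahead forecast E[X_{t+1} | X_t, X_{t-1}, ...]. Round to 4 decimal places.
E[X_{t+1} \mid \mathcal F_t] = 3.9510

For an AR(p) model X_t = c + sum_i phi_i X_{t-i} + eps_t, the
one-step-ahead conditional mean is
  E[X_{t+1} | X_t, ...] = c + sum_i phi_i X_{t+1-i}.
Substitute known values:
  E[X_{t+1} | ...] = 2 + (0.17) * (-8) + (0.087) * (-7) + (-0.49) * (-8)
                   = 3.9510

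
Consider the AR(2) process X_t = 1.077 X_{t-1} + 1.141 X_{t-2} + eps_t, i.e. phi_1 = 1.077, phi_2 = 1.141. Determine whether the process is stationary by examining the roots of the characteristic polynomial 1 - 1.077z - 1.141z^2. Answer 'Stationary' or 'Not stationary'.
\text{Not stationary}

The AR(p) characteristic polynomial is P(z) = 1 - 1.077z - 1.141z^2.
Stationarity requires all roots to lie outside the unit circle, i.e. |z| > 1 for every root.
Set 1 + (-1.077) z + (-1.141) z^2 = 0, i.e. a z^2 + b z + c = 0 with a = -1.141, b = -1.077, c = 1.
Discriminant D = b^2 - 4ac = (-1.077)^2 - 4*(-1.141)*1 = 1.159929 - (-4.564) = 5.723929.
D >= 0, so the roots are real: z = (-b +/- sqrt(D)) / (2a) = (1.077 +/- 2.392473) / (-2.282).
  z_1 = (1.077 + 2.392473) / (-2.282) = -1.5204,   |z_1| = 1.5204.
  z_2 = (1.077 - 2.392473) / (-2.282) = 0.5765,   |z_2| = 0.5765.
Moduli of all roots: 1.5204, 0.5765.
All moduli strictly greater than 1? No.
Verdict: Not stationary.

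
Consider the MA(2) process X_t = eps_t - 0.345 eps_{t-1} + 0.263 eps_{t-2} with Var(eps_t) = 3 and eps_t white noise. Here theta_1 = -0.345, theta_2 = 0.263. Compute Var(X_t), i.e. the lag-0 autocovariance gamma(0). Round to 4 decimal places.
\gamma(0) = 3.5646

For an MA(q) process X_t = eps_t + sum_i theta_i eps_{t-i} with
Var(eps_t) = sigma^2, the variance is
  gamma(0) = sigma^2 * (1 + sum_i theta_i^2).
  sum_i theta_i^2 = (-0.345)^2 + (0.263)^2 = 0.119025 + 0.069169 = 0.188194.
  gamma(0) = 3 * (1 + 0.188194) = 3 * 1.188194 = 3.564582, which rounds to 3.5646.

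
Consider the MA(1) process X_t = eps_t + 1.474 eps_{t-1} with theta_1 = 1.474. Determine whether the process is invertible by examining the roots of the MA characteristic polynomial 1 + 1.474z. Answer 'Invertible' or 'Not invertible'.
\text{Not invertible}

The MA(q) characteristic polynomial is P(z) = 1 + 1.474z.
Invertibility requires all roots to lie outside the unit circle, i.e. |z| > 1 for every root.
This is linear in z: 1 + (1.474) z = 0  =>  z = -1/(1.474) = -0.678426,  |z| = 0.678426.
Moduli of all roots: 0.6784.
All moduli strictly greater than 1? No.
Verdict: Not invertible.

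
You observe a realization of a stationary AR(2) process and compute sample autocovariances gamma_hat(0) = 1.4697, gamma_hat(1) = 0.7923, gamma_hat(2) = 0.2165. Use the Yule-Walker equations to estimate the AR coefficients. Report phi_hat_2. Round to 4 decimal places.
\hat\phi_{2} = -0.2020

The Yule-Walker equations for an AR(p) process read, in matrix form,
  Gamma_p phi = r_p,   with   (Gamma_p)_{ij} = gamma(|i - j|),
                       (r_p)_i = gamma(i),   i,j = 1..p.
Substitute the sample gammas (Toeplitz matrix and right-hand side of size 2):
  Gamma_p = [[1.4697, 0.7923], [0.7923, 1.4697]]
  r_p     = [0.7923, 0.2165]
Written out:
  1.4697 phi_1 + 0.7923 phi_2 = 0.7923
  0.7923 phi_1 + 1.4697 phi_2 = 0.2165
Solve by Cramer's rule:
  det = gamma(0)^2 - gamma(1)^2 = (1.4697)^2 - (0.7923)^2 = 2.16001809 - 0.62773929 = 1.5322788
  phi_hat_1 = [gamma(1) gamma(0) - gamma(1) gamma(2)] / det = [(0.7923)(1.4697) - (0.7923)(0.2165)] / 1.5322788 = 0.99291036 / 1.5322788 = 0.648
  phi_hat_2 = [gamma(0) gamma(2) - gamma(1)^2] / det = [(1.4697)(0.2165) - (0.7923)^2] / 1.5322788 = -0.30954924 / 1.5322788 = -0.202
So phi_hat = [0.6480, -0.2020].
Therefore phi_hat_2 = -0.2020.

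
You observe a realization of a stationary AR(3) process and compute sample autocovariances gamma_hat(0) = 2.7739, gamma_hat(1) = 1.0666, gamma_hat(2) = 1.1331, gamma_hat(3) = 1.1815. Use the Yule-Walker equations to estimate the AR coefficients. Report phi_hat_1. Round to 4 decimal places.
\hat\phi_{1} = 0.1880

The Yule-Walker equations for an AR(p) process read, in matrix form,
  Gamma_p phi = r_p,   with   (Gamma_p)_{ij} = gamma(|i - j|),
                       (r_p)_i = gamma(i),   i,j = 1..p.
Substitute the sample gammas (Toeplitz matrix and right-hand side of size 3):
  Gamma_p = [[2.7739, 1.0666, 1.1331], [1.0666, 2.7739, 1.0666], [1.1331, 1.0666, 2.7739]]
  r_p     = [1.0666, 1.1331, 1.1815]
Written out (R1..R3):
  (R1) 2.7739 phi_1 + 1.0666 phi_2 + 1.1331 phi_3 = 1.0666
  (R2) 1.0666 phi_1 + 2.7739 phi_2 + 1.0666 phi_3 = 1.1331
  (R3) 1.1331 phi_1 + 1.0666 phi_2 + 2.7739 phi_3 = 1.1815
Gaussian elimination:
  R2 <- R2 - (1.0666/2.7739) R1 = R2 - (0.384513) R1:  2.363779 phi_2 + 0.630909 phi_3 = 0.722979
  R3 <- R3 - (1.1331/2.7739) R1 = R3 - (0.408486) R1:  0.630909 phi_2 + 2.311044 phi_3 = 0.745809
  R3 <- R3 - (0.630909/2.363779) R2 = R3 - (0.266907) R2:  2.14265 phi_3 = 0.552841
Back-substitution:
  phi_hat_3 = 0.552841 / 2.14265 = 0.258017
  phi_hat_2 = (0.722979 - (0.630909)(0.258017)) / 2.363779 = 0.236991
  phi_hat_1 = (1.0666 - (1.0666)(0.236991) - (1.1331)(0.258017)) / 2.7739 = 0.18799
So phi_hat = [0.1880, 0.2370, 0.2580].
Therefore phi_hat_1 = 0.1880.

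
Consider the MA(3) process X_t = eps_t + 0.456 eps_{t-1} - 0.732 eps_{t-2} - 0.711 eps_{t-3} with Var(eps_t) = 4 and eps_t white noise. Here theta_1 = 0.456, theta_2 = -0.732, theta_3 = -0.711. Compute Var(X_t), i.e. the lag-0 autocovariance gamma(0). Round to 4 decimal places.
\gamma(0) = 8.9971

For an MA(q) process X_t = eps_t + sum_i theta_i eps_{t-i} with
Var(eps_t) = sigma^2, the variance is
  gamma(0) = sigma^2 * (1 + sum_i theta_i^2).
  sum_i theta_i^2 = (0.456)^2 + (-0.732)^2 + (-0.711)^2 = 0.207936 + 0.535824 + 0.505521 = 1.249281.
  gamma(0) = 4 * (1 + 1.249281) = 4 * 2.249281 = 8.997124, which rounds to 8.9971.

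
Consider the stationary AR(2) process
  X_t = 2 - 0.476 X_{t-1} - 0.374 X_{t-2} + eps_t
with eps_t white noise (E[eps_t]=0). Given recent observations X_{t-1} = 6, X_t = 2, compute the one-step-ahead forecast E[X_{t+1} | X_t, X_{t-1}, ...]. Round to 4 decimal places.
E[X_{t+1} \mid \mathcal F_t] = -1.1960

For an AR(p) model X_t = c + sum_i phi_i X_{t-i} + eps_t, the
one-step-ahead conditional mean is
  E[X_{t+1} | X_t, ...] = c + sum_i phi_i X_{t+1-i}.
Substitute known values:
  E[X_{t+1} | ...] = 2 + (-0.476) * (2) + (-0.374) * (6)
                   = -1.1960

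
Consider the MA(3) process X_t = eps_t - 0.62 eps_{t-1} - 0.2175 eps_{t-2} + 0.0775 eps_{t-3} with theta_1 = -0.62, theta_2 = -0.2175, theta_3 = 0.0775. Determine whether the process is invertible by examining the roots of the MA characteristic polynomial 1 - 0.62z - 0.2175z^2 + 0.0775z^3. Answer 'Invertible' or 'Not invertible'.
\text{Invertible}

The MA(q) characteristic polynomial is P(z) = 1 - 0.62z - 0.2175z^2 + 0.0775z^3.
Invertibility requires all roots to lie outside the unit circle, i.e. |z| > 1 for every root.
Degree 3: look for a simple real root z0 first, then factor out (1 - z/z0) and solve the remaining quadratic.
Testing z0 = 4: P(4) = 1 + (-0.62)(4) + (-0.2175)(4)^2 + (0.0775)(4)^3
  = 1 + (-2.48) + (-3.48) + (4.96) = 0.  So z_0 = 4 is a root, |z_0| = 4.
Divide out the factor (1 - 0.25 z) = (1 - z/z0) (since 1/z0 = 0.25):
  P(z) = (1 - 0.25 z)(1 + (-0.37) z + (-0.31) z^2)
  [check: z-coef -0.37 - (0.25) = -0.62; z^2-coef -0.31 - (0.25)(-0.37) = -0.2175; z^3-coef -(0.25)(-0.31) = 0.0775.]
Remaining roots from the quadratic factor 1 + (-0.37) z + (-0.31) z^2:
  Set 1 + (-0.37) z + (-0.31) z^2 = 0, i.e. a z^2 + b z + c = 0 with a = -0.31, b = -0.37, c = 1.
  Discriminant D = b^2 - 4ac = (-0.37)^2 - 4*(-0.31)*1 = 0.1369 - (-1.24) = 1.3769.
  D >= 0, so the roots are real: z = (-b +/- sqrt(D)) / (2a) = (0.37 +/- 1.173414) / (-0.62).
    z_1 = (0.37 + 1.173414) / (-0.62) = -2.4894,   |z_1| = 2.4894.
    z_2 = (0.37 - 1.173414) / (-0.62) = 1.2958,   |z_2| = 1.2958.
Moduli of all roots: 4.0000, 2.4894, 1.2958.
All moduli strictly greater than 1? Yes.
Verdict: Invertible.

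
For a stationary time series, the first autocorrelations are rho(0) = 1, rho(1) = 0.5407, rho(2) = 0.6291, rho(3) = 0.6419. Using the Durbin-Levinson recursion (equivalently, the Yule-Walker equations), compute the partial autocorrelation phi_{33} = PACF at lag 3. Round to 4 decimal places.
\phi_{33} = 0.3769

The PACF at lag k is phi_{kk}, the last component of the solution
to the Yule-Walker system G_k phi = r_k where
  (G_k)_{ij} = rho(|i - j|), (r_k)_i = rho(i), i,j = 1..k.
Equivalently, Durbin-Levinson gives phi_{kk} iteratively:
  phi_{11} = rho(1)
  phi_{kk} = [rho(k) - sum_{j=1..k-1} phi_{k-1,j} rho(k-j)]
            / [1 - sum_{j=1..k-1} phi_{k-1,j} rho(j)],
  phi_{k,j} = phi_{k-1,j} - phi_{kk} phi_{k-1,k-j},  j = 1..k-1.
Step k = 1:
  phi_11 = rho(1) = 0.5407.
Step k = 2:
  phi_22 = [rho(2) - phi_11 rho(1)] / [1 - phi_11 rho(1)] = [0.6291 - (0.5407)(0.5407)] / [1 - (0.5407)(0.5407)]
         = 0.33674351 / 0.70764351 = 0.475866.
  Update: phi_21 = phi_11 - phi_22 phi_11 = 0.5407 - (0.475866)(0.5407) = 0.283399.
Step k = 3:
  phi_33 = [rho(3) - phi_21 rho(2) - phi_22 rho(1)] / [1 - phi_21 rho(1) - phi_22 rho(2)]
    numerator   = 0.6419 - (0.283399)(0.6291) - (0.475866)(0.5407) = 0.20631278
    denominator = 1 - (0.283399)(0.5407) - (0.475866)(0.6291) = 0.54739871
  phi_33 = 0.20631278 / 0.54739871 = 0.3769.
Therefore phi_{33} = 0.3769.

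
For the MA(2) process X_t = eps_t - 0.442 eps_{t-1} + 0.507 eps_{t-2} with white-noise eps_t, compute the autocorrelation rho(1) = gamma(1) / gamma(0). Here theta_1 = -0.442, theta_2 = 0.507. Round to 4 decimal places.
\rho(1) = -0.4586

For an MA(q) process with theta_0 = 1, the autocovariance is
  gamma(k) = sigma^2 * sum_{i=0..q-k} theta_i * theta_{i+k},
and rho(k) = gamma(k) / gamma(0). Sigma^2 cancels.
  numerator   = (1)*(-0.442) + (-0.442)*(0.507) = -0.666094.
  denominator = (1)^2 + (-0.442)^2 + (0.507)^2 = 1.452413.
  rho(1) = -0.666094 / 1.452413 = -0.4586.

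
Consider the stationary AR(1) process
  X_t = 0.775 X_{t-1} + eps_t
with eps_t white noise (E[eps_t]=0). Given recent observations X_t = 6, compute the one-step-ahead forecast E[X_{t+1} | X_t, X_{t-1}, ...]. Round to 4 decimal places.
E[X_{t+1} \mid \mathcal F_t] = 4.6500

For an AR(p) model X_t = c + sum_i phi_i X_{t-i} + eps_t, the
one-step-ahead conditional mean is
  E[X_{t+1} | X_t, ...] = c + sum_i phi_i X_{t+1-i}.
Substitute known values:
  E[X_{t+1} | ...] = (0.775) * (6)
                   = 4.6500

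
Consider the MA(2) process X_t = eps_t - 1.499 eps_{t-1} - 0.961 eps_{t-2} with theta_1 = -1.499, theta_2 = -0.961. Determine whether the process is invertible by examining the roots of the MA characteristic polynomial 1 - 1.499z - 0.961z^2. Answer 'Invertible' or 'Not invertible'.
\text{Not invertible}

The MA(q) characteristic polynomial is P(z) = 1 - 1.499z - 0.961z^2.
Invertibility requires all roots to lie outside the unit circle, i.e. |z| > 1 for every root.
Set 1 + (-1.499) z + (-0.961) z^2 = 0, i.e. a z^2 + b z + c = 0 with a = -0.961, b = -1.499, c = 1.
Discriminant D = b^2 - 4ac = (-1.499)^2 - 4*(-0.961)*1 = 2.247001 - (-3.844) = 6.091001.
D >= 0, so the roots are real: z = (-b +/- sqrt(D)) / (2a) = (1.499 +/- 2.467995) / (-1.922).
  z_1 = (1.499 + 2.467995) / (-1.922) = -2.064,   |z_1| = 2.064.
  z_2 = (1.499 - 2.467995) / (-1.922) = 0.5042,   |z_2| = 0.5042.
Moduli of all roots: 2.0640, 0.5042.
All moduli strictly greater than 1? No.
Verdict: Not invertible.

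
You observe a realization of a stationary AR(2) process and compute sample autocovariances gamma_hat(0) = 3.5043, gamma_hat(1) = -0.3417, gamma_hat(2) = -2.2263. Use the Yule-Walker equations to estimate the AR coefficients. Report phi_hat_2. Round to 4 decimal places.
\hat\phi_{2} = -0.6510

The Yule-Walker equations for an AR(p) process read, in matrix form,
  Gamma_p phi = r_p,   with   (Gamma_p)_{ij} = gamma(|i - j|),
                       (r_p)_i = gamma(i),   i,j = 1..p.
Substitute the sample gammas (Toeplitz matrix and right-hand side of size 2):
  Gamma_p = [[3.5043, -0.3417], [-0.3417, 3.5043]]
  r_p     = [-0.3417, -2.2263]
Written out:
  3.5043 phi_1 - 0.3417 phi_2 = -0.3417
  -0.3417 phi_1 + 3.5043 phi_2 = -2.2263
Solve by Cramer's rule:
  det = gamma(0)^2 - gamma(1)^2 = (3.5043)^2 - (-0.3417)^2 = 12.28011849 - 0.11675889 = 12.1633596
  phi_hat_1 = [gamma(1) gamma(0) - gamma(1) gamma(2)] / det = [(-0.3417)(3.5043) - (-0.3417)(-2.2263)] / 12.1633596 = -1.95814602 / 12.1633596 = -0.161
  phi_hat_2 = [gamma(0) gamma(2) - gamma(1)^2] / det = [(3.5043)(-2.2263) - (-0.3417)^2] / 12.1633596 = -7.91838198 / 12.1633596 = -0.651
So phi_hat = [-0.1610, -0.6510].
Therefore phi_hat_2 = -0.6510.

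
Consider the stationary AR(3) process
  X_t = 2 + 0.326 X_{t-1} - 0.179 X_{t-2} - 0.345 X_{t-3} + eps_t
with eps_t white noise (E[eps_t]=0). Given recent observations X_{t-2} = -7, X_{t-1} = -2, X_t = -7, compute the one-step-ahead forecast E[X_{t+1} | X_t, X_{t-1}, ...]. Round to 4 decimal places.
E[X_{t+1} \mid \mathcal F_t] = 2.4910

For an AR(p) model X_t = c + sum_i phi_i X_{t-i} + eps_t, the
one-step-ahead conditional mean is
  E[X_{t+1} | X_t, ...] = c + sum_i phi_i X_{t+1-i}.
Substitute known values:
  E[X_{t+1} | ...] = 2 + (0.326) * (-7) + (-0.179) * (-2) + (-0.345) * (-7)
                   = 2.4910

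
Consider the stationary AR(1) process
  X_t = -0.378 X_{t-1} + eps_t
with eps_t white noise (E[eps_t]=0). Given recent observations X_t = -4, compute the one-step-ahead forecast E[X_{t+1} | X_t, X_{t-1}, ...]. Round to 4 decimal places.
E[X_{t+1} \mid \mathcal F_t] = 1.5120

For an AR(p) model X_t = c + sum_i phi_i X_{t-i} + eps_t, the
one-step-ahead conditional mean is
  E[X_{t+1} | X_t, ...] = c + sum_i phi_i X_{t+1-i}.
Substitute known values:
  E[X_{t+1} | ...] = (-0.378) * (-4)
                   = 1.5120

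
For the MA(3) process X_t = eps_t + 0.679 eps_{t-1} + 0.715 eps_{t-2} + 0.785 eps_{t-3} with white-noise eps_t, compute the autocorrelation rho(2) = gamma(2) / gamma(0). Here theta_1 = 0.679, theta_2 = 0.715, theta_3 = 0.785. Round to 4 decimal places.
\rho(2) = 0.4821

For an MA(q) process with theta_0 = 1, the autocovariance is
  gamma(k) = sigma^2 * sum_{i=0..q-k} theta_i * theta_{i+k},
and rho(k) = gamma(k) / gamma(0). Sigma^2 cancels.
  numerator   = (1)*(0.715) + (0.679)*(0.785) = 1.248015.
  denominator = (1)^2 + (0.679)^2 + (0.715)^2 + (0.785)^2 = 2.588491.
  rho(2) = 1.248015 / 2.588491 = 0.4821.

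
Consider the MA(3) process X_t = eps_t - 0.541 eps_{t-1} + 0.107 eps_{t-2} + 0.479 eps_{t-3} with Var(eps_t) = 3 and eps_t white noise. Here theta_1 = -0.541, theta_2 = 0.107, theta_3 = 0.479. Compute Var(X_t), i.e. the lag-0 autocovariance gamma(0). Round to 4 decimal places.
\gamma(0) = 4.6007

For an MA(q) process X_t = eps_t + sum_i theta_i eps_{t-i} with
Var(eps_t) = sigma^2, the variance is
  gamma(0) = sigma^2 * (1 + sum_i theta_i^2).
  sum_i theta_i^2 = (-0.541)^2 + (0.107)^2 + (0.479)^2 = 0.292681 + 0.011449 + 0.229441 = 0.533571.
  gamma(0) = 3 * (1 + 0.533571) = 3 * 1.533571 = 4.600713, which rounds to 4.6007.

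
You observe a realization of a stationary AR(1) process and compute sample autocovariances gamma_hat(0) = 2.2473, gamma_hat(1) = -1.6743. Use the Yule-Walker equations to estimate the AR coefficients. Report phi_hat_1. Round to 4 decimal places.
\hat\phi_{1} = -0.7450

The Yule-Walker equations for an AR(p) process read, in matrix form,
  Gamma_p phi = r_p,   with   (Gamma_p)_{ij} = gamma(|i - j|),
                       (r_p)_i = gamma(i),   i,j = 1..p.
Substitute the sample gammas (Toeplitz matrix and right-hand side of size 1):
  Gamma_p = [[2.2473]]
  r_p     = [-1.6743]
With p = 1 this is the single equation gamma(0) phi_1 = gamma(1):
  phi_hat_1 = gamma(1) / gamma(0) = -1.6743 / 2.2473 = -0.7450.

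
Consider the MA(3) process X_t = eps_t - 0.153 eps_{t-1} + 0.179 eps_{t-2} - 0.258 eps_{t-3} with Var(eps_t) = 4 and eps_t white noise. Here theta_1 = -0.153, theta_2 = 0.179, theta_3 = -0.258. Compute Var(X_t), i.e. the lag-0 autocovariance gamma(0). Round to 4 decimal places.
\gamma(0) = 4.4881

For an MA(q) process X_t = eps_t + sum_i theta_i eps_{t-i} with
Var(eps_t) = sigma^2, the variance is
  gamma(0) = sigma^2 * (1 + sum_i theta_i^2).
  sum_i theta_i^2 = (-0.153)^2 + (0.179)^2 + (-0.258)^2 = 0.023409 + 0.032041 + 0.066564 = 0.122014.
  gamma(0) = 4 * (1 + 0.122014) = 4 * 1.122014 = 4.488056, which rounds to 4.4881.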